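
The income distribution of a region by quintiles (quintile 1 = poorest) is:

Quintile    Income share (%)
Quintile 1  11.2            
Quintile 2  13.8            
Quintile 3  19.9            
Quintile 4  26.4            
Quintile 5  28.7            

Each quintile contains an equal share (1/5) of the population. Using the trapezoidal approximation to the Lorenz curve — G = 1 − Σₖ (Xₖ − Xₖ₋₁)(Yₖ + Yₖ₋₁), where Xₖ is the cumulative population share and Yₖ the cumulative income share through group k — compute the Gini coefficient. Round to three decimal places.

Cumulative income shares Yₖ: 0.1120, 0.2500, 0.4490, 0.7130, 1.0000
Σ (Xₖ−Xₖ₋₁)(Yₖ+Yₖ₋₁) = (1/5)(0.1120+0.0000) + (1/5)(0.2500+0.1120) + (1/5)(0.4490+0.2500) + (1/5)(0.7130+0.4490) + (1/5)(1.0000+0.7130)
  = 0.0224 + 0.0724 + 0.1398 + 0.2324 + 0.3426 = 0.8096
G = 1 − 0.8096 = 0.1904

0.190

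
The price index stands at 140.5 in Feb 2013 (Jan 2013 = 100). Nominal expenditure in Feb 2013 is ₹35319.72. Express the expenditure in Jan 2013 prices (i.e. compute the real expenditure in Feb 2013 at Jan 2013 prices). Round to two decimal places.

25138.59

Real = Nominal ÷ (Index/100) = 35319.72 ÷ (140.5/100)
     = 35319.72 ÷ 1.405 = 25138.5907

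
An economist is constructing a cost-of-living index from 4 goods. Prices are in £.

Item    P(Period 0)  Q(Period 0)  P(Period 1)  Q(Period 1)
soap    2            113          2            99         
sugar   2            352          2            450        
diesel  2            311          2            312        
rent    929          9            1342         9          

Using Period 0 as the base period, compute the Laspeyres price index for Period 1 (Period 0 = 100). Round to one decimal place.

Laspeyres price index uses base-period quantities as weights.
ΣP(Period 1)·Q(Period 0) = 2×113 + 2×352 + 2×311 + 1342×9 = 226 + 704 + 622 + 12078 = 13630
ΣP(Period 0)·Q(Period 0) = 2×113 + 2×352 + 2×311 + 929×9 = 226 + 704 + 622 + 8361 = 9913
Index = 13630 / 9913 × 100 = 137.4962

137.5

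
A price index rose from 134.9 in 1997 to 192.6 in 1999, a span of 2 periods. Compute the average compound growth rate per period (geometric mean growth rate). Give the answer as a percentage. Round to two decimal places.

19.49%

Growth factor = (192.6/134.9)^(1/2) = (1.427724)^(1/2) = 1.194874
Growth rate = 1.194874 − 1 = 0.194874 = 19.4874%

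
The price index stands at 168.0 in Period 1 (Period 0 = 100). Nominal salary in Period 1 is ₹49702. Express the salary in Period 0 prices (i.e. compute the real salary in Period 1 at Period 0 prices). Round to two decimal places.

29584.52

Real = Nominal ÷ (Index/100) = 49702 ÷ (168.0/100)
     = 49702 ÷ 1.680 = 29584.5238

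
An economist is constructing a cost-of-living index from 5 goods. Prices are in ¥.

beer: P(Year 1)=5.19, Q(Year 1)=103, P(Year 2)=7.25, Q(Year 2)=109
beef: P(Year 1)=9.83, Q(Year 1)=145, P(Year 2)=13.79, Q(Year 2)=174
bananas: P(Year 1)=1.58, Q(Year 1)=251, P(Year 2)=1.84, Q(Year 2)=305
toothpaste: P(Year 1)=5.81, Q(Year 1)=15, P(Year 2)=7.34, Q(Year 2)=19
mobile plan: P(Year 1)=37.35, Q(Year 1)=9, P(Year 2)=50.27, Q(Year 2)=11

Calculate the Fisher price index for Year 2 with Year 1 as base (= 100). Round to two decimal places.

135.57

Laspeyres component (base-period weights):
ΣP(Year 2)Q(Year 1) = 7.25×103 + 13.79×145 + 1.84×251 + 7.34×15 + 50.27×9 = 746.75 + 1999.55 + 461.84 + 110.1 + 452.43 = 3770.67
ΣP(Year 1)Q(Year 1) = 5.19×103 + 9.83×145 + 1.58×251 + 5.81×15 + 37.35×9 = 534.57 + 1425.35 + 396.58 + 87.15 + 336.15 = 2779.8
L = 3770.67 / 2779.8 × 100 = 135.6454
Paasche component (current-period weights):
ΣP(Year 2)Q(Year 2) = 7.25×109 + 13.79×174 + 1.84×305 + 7.34×19 + 50.27×11 = 790.25 + 2399.46 + 561.2 + 139.46 + 552.97 = 4443.34
ΣP(Year 1)Q(Year 2) = 5.19×109 + 9.83×174 + 1.58×305 + 5.81×19 + 37.35×11 = 565.71 + 1710.42 + 481.9 + 110.39 + 410.85 = 3279.27
P = 4443.34 / 3279.27 × 100 = 135.4978
Fisher = √(L × P) = √(135.6454 × 135.4978) = 135.5716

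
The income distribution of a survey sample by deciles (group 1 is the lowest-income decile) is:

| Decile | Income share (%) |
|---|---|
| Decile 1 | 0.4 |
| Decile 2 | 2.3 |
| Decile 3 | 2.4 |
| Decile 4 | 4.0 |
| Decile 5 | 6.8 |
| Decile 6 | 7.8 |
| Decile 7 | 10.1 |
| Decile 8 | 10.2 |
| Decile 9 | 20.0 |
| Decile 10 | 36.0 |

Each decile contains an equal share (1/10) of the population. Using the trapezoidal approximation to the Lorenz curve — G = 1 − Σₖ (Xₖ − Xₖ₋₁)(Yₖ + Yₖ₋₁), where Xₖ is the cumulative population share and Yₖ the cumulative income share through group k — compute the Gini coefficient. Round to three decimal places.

0.503

Cumulative income shares Yₖ: 0.0040, 0.0270, 0.0510, 0.0910, 0.1590, 0.2370, 0.3380, 0.4400, 0.6400, 1.0000
Σ (Xₖ−Xₖ₋₁)(Yₖ+Yₖ₋₁) = (1/10)(0.0040+0.0000) + (1/10)(0.0270+0.0040) + (1/10)(0.0510+0.0270) + (1/10)(0.0910+0.0510) + (1/10)(0.1590+0.0910) + (1/10)(0.2370+0.1590) + (1/10)(0.3380+0.2370) + (1/10)(0.4400+0.3380) + (1/10)(0.6400+0.4400) + (1/10)(1.0000+0.6400)
  = 0.0004 + 0.0031 + 0.0078 + 0.0142 + 0.0250 + 0.0396 + 0.0575 + 0.0778 + 0.1080 + 0.1640 = 0.4974
G = 1 − 0.4974 = 0.5026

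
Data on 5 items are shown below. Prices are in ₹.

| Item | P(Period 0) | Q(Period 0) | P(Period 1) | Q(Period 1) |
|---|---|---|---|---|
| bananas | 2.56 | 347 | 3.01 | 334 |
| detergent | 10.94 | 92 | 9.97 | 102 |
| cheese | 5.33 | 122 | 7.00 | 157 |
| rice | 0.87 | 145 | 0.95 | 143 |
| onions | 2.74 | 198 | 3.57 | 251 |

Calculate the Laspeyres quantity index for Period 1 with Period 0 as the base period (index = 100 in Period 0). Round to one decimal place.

112.6

Laspeyres quantity index uses base-period prices as weights.
ΣP(Period 0)·Q(Period 1) = 2.56×334 + 10.94×102 + 5.33×157 + 0.87×143 + 2.74×251 = 855.04 + 1115.88 + 836.81 + 124.41 + 687.74 = 3619.88
ΣP(Period 0)·Q(Period 0) = 2.56×347 + 10.94×92 + 5.33×122 + 0.87×145 + 2.74×198 = 888.32 + 1006.48 + 650.26 + 126.15 + 542.52 = 3213.73
Index = 3619.88 / 3213.73 × 100 = 112.6380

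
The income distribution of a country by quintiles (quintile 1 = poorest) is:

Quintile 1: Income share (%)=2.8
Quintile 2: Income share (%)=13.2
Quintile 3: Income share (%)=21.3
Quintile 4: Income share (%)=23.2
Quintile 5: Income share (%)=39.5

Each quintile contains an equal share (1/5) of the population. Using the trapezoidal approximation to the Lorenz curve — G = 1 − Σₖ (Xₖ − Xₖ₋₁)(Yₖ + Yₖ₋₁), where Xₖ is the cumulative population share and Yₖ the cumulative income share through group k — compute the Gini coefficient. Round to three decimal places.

0.334

Cumulative income shares Yₖ: 0.0280, 0.1600, 0.3730, 0.6050, 1.0000
Σ (Xₖ−Xₖ₋₁)(Yₖ+Yₖ₋₁) = (1/5)(0.0280+0.0000) + (1/5)(0.1600+0.0280) + (1/5)(0.3730+0.1600) + (1/5)(0.6050+0.3730) + (1/5)(1.0000+0.6050)
  = 0.0056 + 0.0376 + 0.1066 + 0.1956 + 0.3210 = 0.6664
G = 1 − 0.6664 = 0.3336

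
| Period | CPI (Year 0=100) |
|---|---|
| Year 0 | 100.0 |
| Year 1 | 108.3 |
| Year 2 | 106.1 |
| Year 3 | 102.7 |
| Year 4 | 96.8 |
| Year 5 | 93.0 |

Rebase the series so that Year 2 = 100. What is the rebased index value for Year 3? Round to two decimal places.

Rebased(Year 3) = 102.7 / 106.1 × 100 = 96.7955

96.80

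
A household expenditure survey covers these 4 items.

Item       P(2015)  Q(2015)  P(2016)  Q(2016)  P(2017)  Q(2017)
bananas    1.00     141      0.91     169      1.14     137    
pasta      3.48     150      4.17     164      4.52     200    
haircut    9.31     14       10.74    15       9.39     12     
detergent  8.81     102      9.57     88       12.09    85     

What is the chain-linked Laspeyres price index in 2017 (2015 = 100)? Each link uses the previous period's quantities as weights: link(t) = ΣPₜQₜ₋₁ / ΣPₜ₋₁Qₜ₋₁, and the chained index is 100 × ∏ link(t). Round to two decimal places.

129.11

Link 2015→2016:
ΣP(2016)Q(2015) = 0.91×141 + 4.17×150 + 10.74×14 + 9.57×102 = 128.31 + 625.5 + 150.36 + 976.14 = 1880.31
ΣP(2015)Q(2015) = 1.00×141 + 3.48×150 + 9.31×14 + 8.81×102 = 141 + 522 + 130.34 + 898.62 = 1691.96
link = 1880.31/1691.96 = 1.111321
Link 2016→2017:
ΣP(2017)Q(2016) = 1.14×169 + 4.52×164 + 9.39×15 + 12.09×88 = 192.66 + 741.28 + 140.85 + 1063.92 = 2138.71
ΣP(2016)Q(2016) = 0.91×169 + 4.17×164 + 10.74×15 + 9.57×88 = 153.79 + 683.88 + 161.1 + 842.16 = 1840.93
link = 2138.71/1840.93 = 1.161755
Chained index = 100 × 1.111321 × 1.161755 = 129.1082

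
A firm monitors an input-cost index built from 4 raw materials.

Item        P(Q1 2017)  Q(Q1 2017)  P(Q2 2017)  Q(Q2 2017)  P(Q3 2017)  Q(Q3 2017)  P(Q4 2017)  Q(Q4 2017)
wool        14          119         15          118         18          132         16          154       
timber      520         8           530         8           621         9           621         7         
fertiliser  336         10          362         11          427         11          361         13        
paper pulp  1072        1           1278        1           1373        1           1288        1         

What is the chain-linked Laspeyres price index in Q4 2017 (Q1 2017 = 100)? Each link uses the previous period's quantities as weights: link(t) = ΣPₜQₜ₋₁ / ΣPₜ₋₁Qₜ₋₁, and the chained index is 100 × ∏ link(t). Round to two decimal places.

114.83

Link Q1 2017→Q2 2017:
ΣP(Q2 2017)Q(Q1 2017) = 15×119 + 530×8 + 362×10 + 1278×1 = 1785 + 4240 + 3620 + 1278 = 10923
ΣP(Q1 2017)Q(Q1 2017) = 14×119 + 520×8 + 336×10 + 1072×1 = 1666 + 4160 + 3360 + 1072 = 10258
link = 10923/10258 = 1.064827
Link Q2 2017→Q3 2017:
ΣP(Q3 2017)Q(Q2 2017) = 18×118 + 621×8 + 427×11 + 1373×1 = 2124 + 4968 + 4697 + 1373 = 13162
ΣP(Q2 2017)Q(Q2 2017) = 15×118 + 530×8 + 362×11 + 1278×1 = 1770 + 4240 + 3982 + 1278 = 11270
link = 13162/11270 = 1.167879
Link Q3 2017→Q4 2017:
ΣP(Q4 2017)Q(Q3 2017) = 16×132 + 621×9 + 361×11 + 1288×1 = 2112 + 5589 + 3971 + 1288 = 12960
ΣP(Q3 2017)Q(Q3 2017) = 18×132 + 621×9 + 427×11 + 1373×1 = 2376 + 5589 + 4697 + 1373 = 14035
link = 12960/14035 = 0.923406
Chained index = 100 × 1.064827 × 1.167879 × 0.923406 = 114.8338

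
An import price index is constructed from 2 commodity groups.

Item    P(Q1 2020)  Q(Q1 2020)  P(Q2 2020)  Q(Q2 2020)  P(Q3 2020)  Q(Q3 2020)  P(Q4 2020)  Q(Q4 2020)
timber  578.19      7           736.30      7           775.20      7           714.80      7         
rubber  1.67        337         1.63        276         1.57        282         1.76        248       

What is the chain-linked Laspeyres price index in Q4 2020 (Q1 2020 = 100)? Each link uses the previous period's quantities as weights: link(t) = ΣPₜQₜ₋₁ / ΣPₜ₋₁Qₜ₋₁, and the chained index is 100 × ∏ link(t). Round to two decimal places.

121.22

Link Q1 2020→Q2 2020:
ΣP(Q2 2020)Q(Q1 2020) = 736.30×7 + 1.63×337 = 5154.1 + 549.31 = 5703.41
ΣP(Q1 2020)Q(Q1 2020) = 578.19×7 + 1.67×337 = 4047.33 + 562.79 = 4610.12
link = 5703.41/4610.12 = 1.237150
Link Q2 2020→Q3 2020:
ΣP(Q3 2020)Q(Q2 2020) = 775.20×7 + 1.57×276 = 5426.4 + 433.32 = 5859.72
ΣP(Q2 2020)Q(Q2 2020) = 736.30×7 + 1.63×276 = 5154.1 + 449.88 = 5603.98
link = 5859.72/5603.98 = 1.045635
Link Q3 2020→Q4 2020:
ΣP(Q4 2020)Q(Q3 2020) = 714.80×7 + 1.76×282 = 5003.6 + 496.32 = 5499.92
ΣP(Q3 2020)Q(Q3 2020) = 775.20×7 + 1.57×282 = 5426.4 + 442.74 = 5869.14
link = 5499.92/5869.14 = 0.937091
Chained index = 100 × 1.237150 × 1.045635 × 0.937091 = 121.2229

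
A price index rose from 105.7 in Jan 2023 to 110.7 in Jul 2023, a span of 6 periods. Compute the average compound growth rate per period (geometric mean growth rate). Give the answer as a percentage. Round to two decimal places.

Growth factor = (110.7/105.7)^(1/6) = (1.047304)^(1/6) = 1.007733
Growth rate = 1.007733 − 1 = 0.007733 = 0.7733%

0.77%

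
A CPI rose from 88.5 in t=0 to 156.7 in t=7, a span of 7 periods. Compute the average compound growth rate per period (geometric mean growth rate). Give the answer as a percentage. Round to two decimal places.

Growth factor = (156.7/88.5)^(1/7) = (1.770621)^(1/7) = 1.085042
Growth rate = 1.085042 − 1 = 0.085042 = 8.5042%

8.50%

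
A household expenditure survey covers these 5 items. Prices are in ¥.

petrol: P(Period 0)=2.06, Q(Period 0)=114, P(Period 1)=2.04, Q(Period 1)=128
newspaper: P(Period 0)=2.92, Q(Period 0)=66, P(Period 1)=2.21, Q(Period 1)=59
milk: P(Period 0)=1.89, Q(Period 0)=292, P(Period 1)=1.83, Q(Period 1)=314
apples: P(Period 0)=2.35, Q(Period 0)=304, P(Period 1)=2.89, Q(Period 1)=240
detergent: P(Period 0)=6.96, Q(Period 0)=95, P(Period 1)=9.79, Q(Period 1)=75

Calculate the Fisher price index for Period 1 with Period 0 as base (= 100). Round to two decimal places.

114.36

Laspeyres component (base-period weights):
ΣP(Period 1)Q(Period 0) = 2.04×114 + 2.21×66 + 1.83×292 + 2.89×304 + 9.79×95 = 232.56 + 145.86 + 534.36 + 878.56 + 930.05 = 2721.39
ΣP(Period 0)Q(Period 0) = 2.06×114 + 2.92×66 + 1.89×292 + 2.35×304 + 6.96×95 = 234.84 + 192.72 + 551.88 + 714.4 + 661.2 = 2355.04
L = 2721.39 / 2355.04 × 100 = 115.5560
Paasche component (current-period weights):
ΣP(Period 1)Q(Period 1) = 2.04×128 + 2.21×59 + 1.83×314 + 2.89×240 + 9.79×75 = 261.12 + 130.39 + 574.62 + 693.6 + 734.25 = 2393.98
ΣP(Period 0)Q(Period 1) = 2.06×128 + 2.92×59 + 1.89×314 + 2.35×240 + 6.96×75 = 263.68 + 172.28 + 593.46 + 564 + 522 = 2115.42
P = 2393.98 / 2115.42 × 100 = 113.1681
Fisher = √(L × P) = √(115.5560 × 113.1681) = 114.3558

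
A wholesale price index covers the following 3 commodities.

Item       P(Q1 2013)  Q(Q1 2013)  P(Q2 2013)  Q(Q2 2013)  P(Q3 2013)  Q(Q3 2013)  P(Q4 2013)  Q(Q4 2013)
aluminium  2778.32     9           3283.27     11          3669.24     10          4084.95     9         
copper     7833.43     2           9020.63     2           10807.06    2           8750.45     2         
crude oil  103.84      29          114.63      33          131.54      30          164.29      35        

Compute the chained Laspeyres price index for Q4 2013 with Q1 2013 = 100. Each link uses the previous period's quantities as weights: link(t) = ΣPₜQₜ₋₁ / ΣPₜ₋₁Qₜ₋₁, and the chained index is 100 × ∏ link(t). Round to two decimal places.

135.61

Link Q1 2013→Q2 2013:
ΣP(Q2 2013)Q(Q1 2013) = 3283.27×9 + 9020.63×2 + 114.63×29 = 29549.43 + 18041.26 + 3324.27 = 50914.96
ΣP(Q1 2013)Q(Q1 2013) = 2778.32×9 + 7833.43×2 + 103.84×29 = 25004.88 + 15666.86 + 3011.36 = 43683.1
link = 50914.96/43683.1 = 1.165553
Link Q2 2013→Q3 2013:
ΣP(Q3 2013)Q(Q2 2013) = 3669.24×11 + 10807.06×2 + 131.54×33 = 40361.64 + 21614.12 + 4340.82 = 66316.58
ΣP(Q2 2013)Q(Q2 2013) = 3283.27×11 + 9020.63×2 + 114.63×33 = 36115.97 + 18041.26 + 3782.79 = 57940.02
link = 66316.58/57940.02 = 1.144573
Link Q3 2013→Q4 2013:
ΣP(Q4 2013)Q(Q3 2013) = 4084.95×10 + 8750.45×2 + 164.29×30 = 40849.5 + 17500.9 + 4928.7 = 63279.1
ΣP(Q3 2013)Q(Q3 2013) = 3669.24×10 + 10807.06×2 + 131.54×30 = 36692.4 + 21614.12 + 3946.2 = 62252.72
link = 63279.1/62252.72 = 1.016487
Chained index = 100 × 1.165553 × 1.144573 × 1.016487 = 135.6055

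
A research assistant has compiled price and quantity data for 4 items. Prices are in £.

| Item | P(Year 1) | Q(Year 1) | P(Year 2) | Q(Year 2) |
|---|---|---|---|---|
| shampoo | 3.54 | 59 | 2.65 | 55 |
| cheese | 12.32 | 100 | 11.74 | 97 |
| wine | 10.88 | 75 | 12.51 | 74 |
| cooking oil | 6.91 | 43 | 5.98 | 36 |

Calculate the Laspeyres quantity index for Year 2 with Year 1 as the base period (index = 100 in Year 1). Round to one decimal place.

Laspeyres quantity index uses base-period prices as weights.
ΣP(Year 1)·Q(Year 2) = 3.54×55 + 12.32×97 + 10.88×74 + 6.91×36 = 194.7 + 1195.04 + 805.12 + 248.76 = 2443.62
ΣP(Year 1)·Q(Year 1) = 3.54×59 + 12.32×100 + 10.88×75 + 6.91×43 = 208.86 + 1232 + 816 + 297.13 = 2553.99
Index = 2443.62 / 2553.99 × 100 = 95.6785

95.7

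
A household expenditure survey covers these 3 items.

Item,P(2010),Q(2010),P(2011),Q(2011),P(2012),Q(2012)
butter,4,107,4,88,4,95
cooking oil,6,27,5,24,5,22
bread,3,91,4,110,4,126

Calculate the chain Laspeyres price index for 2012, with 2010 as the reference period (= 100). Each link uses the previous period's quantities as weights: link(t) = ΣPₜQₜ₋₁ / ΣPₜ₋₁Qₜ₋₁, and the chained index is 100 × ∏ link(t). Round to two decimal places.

107.42

Link 2010→2011:
ΣP(2011)Q(2010) = 4×107 + 5×27 + 4×91 = 428 + 135 + 364 = 927
ΣP(2010)Q(2010) = 4×107 + 6×27 + 3×91 = 428 + 162 + 273 = 863
link = 927/863 = 1.074160
Link 2011→2012:
ΣP(2012)Q(2011) = 4×88 + 5×24 + 4×110 = 352 + 120 + 440 = 912
ΣP(2011)Q(2011) = 4×88 + 5×24 + 4×110 = 352 + 120 + 440 = 912
link = 912/912 = 1.000000
Chained index = 100 × 1.074160 × 1.000000 = 107.4160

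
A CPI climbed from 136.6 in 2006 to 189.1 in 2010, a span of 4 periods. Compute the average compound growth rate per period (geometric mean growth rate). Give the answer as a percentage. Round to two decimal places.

8.47%

Growth factor = (189.1/136.6)^(1/4) = (1.384334)^(1/4) = 1.084701
Growth rate = 1.084701 − 1 = 0.084701 = 8.4701%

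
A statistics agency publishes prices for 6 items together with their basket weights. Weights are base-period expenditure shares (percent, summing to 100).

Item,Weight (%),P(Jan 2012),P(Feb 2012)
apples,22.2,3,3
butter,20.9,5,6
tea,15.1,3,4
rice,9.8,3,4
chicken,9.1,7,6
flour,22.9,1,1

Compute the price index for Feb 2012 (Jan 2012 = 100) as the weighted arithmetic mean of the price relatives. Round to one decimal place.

apples: 22.2 × (3/3) = 22.2 × 1.000000 = 22.2000
butter: 20.9 × (6/5) = 20.9 × 1.200000 = 25.0800
tea: 15.1 × (4/3) = 15.1 × 1.333333 = 20.1333
rice: 9.8 × (4/3) = 9.8 × 1.333333 = 13.0667
chicken: 9.1 × (6/7) = 9.1 × 0.857143 = 7.8000
flour: 22.9 × (1/1) = 22.9 × 1.000000 = 22.9000
Index = Σ wᵢ·(p₁ᵢ/p₀ᵢ) = 22.2000 + 25.0800 + 20.1333 + 13.0667 + 7.8000 + 22.9000 = 111.1800

111.2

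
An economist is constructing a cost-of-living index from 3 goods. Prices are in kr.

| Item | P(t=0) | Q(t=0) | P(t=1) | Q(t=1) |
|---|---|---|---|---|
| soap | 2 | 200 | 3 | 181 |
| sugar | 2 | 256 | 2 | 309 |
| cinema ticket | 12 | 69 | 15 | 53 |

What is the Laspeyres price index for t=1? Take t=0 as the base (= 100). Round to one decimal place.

123.4

Laspeyres price index uses base-period quantities as weights.
ΣP(t=1)·Q(t=0) = 3×200 + 2×256 + 15×69 = 600 + 512 + 1035 = 2147
ΣP(t=0)·Q(t=0) = 2×200 + 2×256 + 12×69 = 400 + 512 + 828 = 1740
Index = 2147 / 1740 × 100 = 123.3908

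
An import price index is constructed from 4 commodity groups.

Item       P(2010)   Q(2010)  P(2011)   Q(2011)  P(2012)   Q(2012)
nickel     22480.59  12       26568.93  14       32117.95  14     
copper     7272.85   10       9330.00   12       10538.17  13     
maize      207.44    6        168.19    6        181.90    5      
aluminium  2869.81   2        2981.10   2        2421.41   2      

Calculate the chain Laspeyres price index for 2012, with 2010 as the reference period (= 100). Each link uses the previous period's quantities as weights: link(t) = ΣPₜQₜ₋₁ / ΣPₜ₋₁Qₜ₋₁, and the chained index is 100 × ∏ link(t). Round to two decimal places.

142.19

Link 2010→2011:
ΣP(2011)Q(2010) = 26568.93×12 + 9330.00×10 + 168.19×6 + 2981.10×2 = 318827.16 + 93300 + 1009.14 + 5962.2 = 419098.5
ΣP(2010)Q(2010) = 22480.59×12 + 7272.85×10 + 207.44×6 + 2869.81×2 = 269767.08 + 72728.5 + 1244.64 + 5739.62 = 349479.84
link = 419098.5/349479.84 = 1.199207
Link 2011→2012:
ΣP(2012)Q(2011) = 32117.95×14 + 10538.17×12 + 181.90×6 + 2421.41×2 = 449651.3 + 126458.04 + 1091.4 + 4842.82 = 582043.56
ΣP(2011)Q(2011) = 26568.93×14 + 9330.00×12 + 168.19×6 + 2981.10×2 = 371965.02 + 111960 + 1009.14 + 5962.2 = 490896.36
link = 582043.56/490896.36 = 1.185675
Chained index = 100 × 1.199207 × 1.185675 = 142.1869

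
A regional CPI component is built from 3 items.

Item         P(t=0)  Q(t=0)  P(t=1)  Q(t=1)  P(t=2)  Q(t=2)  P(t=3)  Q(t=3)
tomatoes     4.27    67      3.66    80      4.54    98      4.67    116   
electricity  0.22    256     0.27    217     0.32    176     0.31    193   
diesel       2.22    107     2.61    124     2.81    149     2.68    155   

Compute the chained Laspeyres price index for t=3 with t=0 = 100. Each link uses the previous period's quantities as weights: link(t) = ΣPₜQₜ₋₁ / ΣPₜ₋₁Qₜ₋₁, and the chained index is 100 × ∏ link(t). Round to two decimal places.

Link t=0→t=1:
ΣP(t=1)Q(t=0) = 3.66×67 + 0.27×256 + 2.61×107 = 245.22 + 69.12 + 279.27 = 593.61
ΣP(t=0)Q(t=0) = 4.27×67 + 0.22×256 + 2.22×107 = 286.09 + 56.32 + 237.54 = 579.95
link = 593.61/579.95 = 1.023554
Link t=1→t=2:
ΣP(t=2)Q(t=1) = 4.54×80 + 0.32×217 + 2.81×124 = 363.2 + 69.44 + 348.44 = 781.08
ΣP(t=1)Q(t=1) = 3.66×80 + 0.27×217 + 2.61×124 = 292.8 + 58.59 + 323.64 = 675.03
link = 781.08/675.03 = 1.157104
Link t=2→t=3:
ΣP(t=3)Q(t=2) = 4.67×98 + 0.31×176 + 2.68×149 = 457.66 + 54.56 + 399.32 = 911.54
ΣP(t=2)Q(t=2) = 4.54×98 + 0.32×176 + 2.81×149 = 444.92 + 56.32 + 418.69 = 919.93
link = 911.54/919.93 = 0.990880
Chained index = 100 × 1.023554 × 1.157104 × 0.990880 = 117.3557

117.36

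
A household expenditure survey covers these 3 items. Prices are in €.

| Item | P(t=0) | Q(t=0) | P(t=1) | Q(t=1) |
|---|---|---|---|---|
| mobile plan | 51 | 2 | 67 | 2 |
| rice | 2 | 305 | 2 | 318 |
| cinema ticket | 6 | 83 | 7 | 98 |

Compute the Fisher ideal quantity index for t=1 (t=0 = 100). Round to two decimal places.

Laspeyres component (base-period weights):
ΣP(t=0)Q(t=1) = 51×2 + 2×318 + 6×98 = 102 + 636 + 588 = 1326
ΣP(t=0)Q(t=0) = 51×2 + 2×305 + 6×83 = 102 + 610 + 498 = 1210
L = 1326 / 1210 × 100 = 109.5868
Paasche component (current-period weights):
ΣP(t=1)Q(t=1) = 67×2 + 2×318 + 7×98 = 134 + 636 + 686 = 1456
ΣP(t=1)Q(t=0) = 67×2 + 2×305 + 7×83 = 134 + 610 + 581 = 1325
P = 1456 / 1325 × 100 = 109.8868
Fisher = √(L × P) = √(109.5868 × 109.8868) = 109.7367

109.74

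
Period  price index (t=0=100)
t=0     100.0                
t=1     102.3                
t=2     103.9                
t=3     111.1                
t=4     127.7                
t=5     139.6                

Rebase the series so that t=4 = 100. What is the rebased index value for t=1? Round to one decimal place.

80.1

Rebased(t=1) = 102.3 / 127.7 × 100 = 80.1096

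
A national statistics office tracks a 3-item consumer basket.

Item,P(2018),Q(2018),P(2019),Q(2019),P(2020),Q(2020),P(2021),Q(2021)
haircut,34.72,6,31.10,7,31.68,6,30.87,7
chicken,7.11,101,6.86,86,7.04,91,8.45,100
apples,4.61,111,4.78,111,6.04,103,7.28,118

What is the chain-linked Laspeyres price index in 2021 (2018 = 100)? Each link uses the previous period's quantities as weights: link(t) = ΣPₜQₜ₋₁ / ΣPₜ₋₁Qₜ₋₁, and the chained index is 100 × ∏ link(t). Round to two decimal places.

128.69

Link 2018→2019:
ΣP(2019)Q(2018) = 31.10×6 + 6.86×101 + 4.78×111 = 186.6 + 692.86 + 530.58 = 1410.04
ΣP(2018)Q(2018) = 34.72×6 + 7.11×101 + 4.61×111 = 208.32 + 718.11 + 511.71 = 1438.14
link = 1410.04/1438.14 = 0.980461
Link 2019→2020:
ΣP(2020)Q(2019) = 31.68×7 + 7.04×86 + 6.04×111 = 221.76 + 605.44 + 670.44 = 1497.64
ΣP(2019)Q(2019) = 31.10×7 + 6.86×86 + 4.78×111 = 217.7 + 589.96 + 530.58 = 1338.24
link = 1497.64/1338.24 = 1.119112
Link 2020→2021:
ΣP(2021)Q(2020) = 30.87×6 + 8.45×91 + 7.28×103 = 185.22 + 768.95 + 749.84 = 1704.01
ΣP(2020)Q(2020) = 31.68×6 + 7.04×91 + 6.04×103 = 190.08 + 640.64 + 622.12 = 1452.84
link = 1704.01/1452.84 = 1.172882
Chained index = 100 × 0.980461 × 1.119112 × 1.172882 = 128.6939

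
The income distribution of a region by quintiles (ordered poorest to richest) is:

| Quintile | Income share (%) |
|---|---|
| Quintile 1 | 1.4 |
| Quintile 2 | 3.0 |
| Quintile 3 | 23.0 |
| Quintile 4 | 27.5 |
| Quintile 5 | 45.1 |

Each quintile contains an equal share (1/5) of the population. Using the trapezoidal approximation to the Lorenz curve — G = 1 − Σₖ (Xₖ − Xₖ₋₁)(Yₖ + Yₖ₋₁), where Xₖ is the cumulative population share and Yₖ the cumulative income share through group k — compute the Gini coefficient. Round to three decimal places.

Cumulative income shares Yₖ: 0.0140, 0.0440, 0.2740, 0.5490, 1.0000
Σ (Xₖ−Xₖ₋₁)(Yₖ+Yₖ₋₁) = (1/5)(0.0140+0.0000) + (1/5)(0.0440+0.0140) + (1/5)(0.2740+0.0440) + (1/5)(0.5490+0.2740) + (1/5)(1.0000+0.5490)
  = 0.0028 + 0.0116 + 0.0636 + 0.1646 + 0.3098 = 0.5524
G = 1 − 0.5524 = 0.4476

0.448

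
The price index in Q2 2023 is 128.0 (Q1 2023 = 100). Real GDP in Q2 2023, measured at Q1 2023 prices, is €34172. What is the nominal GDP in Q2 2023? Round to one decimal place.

43740.2

Nominal = Real × (Index/100) = 34172 × (128.0/100)
        = 34172 × 1.280 = 43740.1600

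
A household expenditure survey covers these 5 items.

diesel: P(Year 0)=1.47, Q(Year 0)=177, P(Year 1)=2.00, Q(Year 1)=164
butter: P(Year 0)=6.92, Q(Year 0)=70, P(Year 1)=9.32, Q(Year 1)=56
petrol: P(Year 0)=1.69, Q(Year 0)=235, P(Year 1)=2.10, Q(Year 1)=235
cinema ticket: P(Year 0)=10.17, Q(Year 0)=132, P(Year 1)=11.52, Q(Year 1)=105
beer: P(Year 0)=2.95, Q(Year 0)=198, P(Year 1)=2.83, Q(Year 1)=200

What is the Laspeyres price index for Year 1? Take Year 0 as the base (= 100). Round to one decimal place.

Laspeyres price index uses base-period quantities as weights.
ΣP(Year 1)·Q(Year 0) = 2.00×177 + 9.32×70 + 2.10×235 + 11.52×132 + 2.83×198 = 354 + 652.4 + 493.5 + 1520.64 + 560.34 = 3580.88
ΣP(Year 0)·Q(Year 0) = 1.47×177 + 6.92×70 + 1.69×235 + 10.17×132 + 2.95×198 = 260.19 + 484.4 + 397.15 + 1342.44 + 584.1 = 3068.28
Index = 3580.88 / 3068.28 × 100 = 116.7064

116.7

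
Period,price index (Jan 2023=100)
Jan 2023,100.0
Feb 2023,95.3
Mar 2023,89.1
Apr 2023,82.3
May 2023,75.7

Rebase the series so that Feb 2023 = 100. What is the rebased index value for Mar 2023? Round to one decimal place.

93.5

Rebased(Mar 2023) = 89.1 / 95.3 × 100 = 93.4942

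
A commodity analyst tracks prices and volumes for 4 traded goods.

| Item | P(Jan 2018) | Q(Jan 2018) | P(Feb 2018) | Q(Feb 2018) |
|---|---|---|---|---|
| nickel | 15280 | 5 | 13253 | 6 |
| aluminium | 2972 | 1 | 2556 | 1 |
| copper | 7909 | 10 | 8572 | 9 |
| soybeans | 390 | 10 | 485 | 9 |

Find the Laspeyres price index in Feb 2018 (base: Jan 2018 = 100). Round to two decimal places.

Laspeyres price index uses base-period quantities as weights.
ΣP(Feb 2018)·Q(Jan 2018) = 13253×5 + 2556×1 + 8572×10 + 485×10 = 66265 + 2556 + 85720 + 4850 = 159391
ΣP(Jan 2018)·Q(Jan 2018) = 15280×5 + 2972×1 + 7909×10 + 390×10 = 76400 + 2972 + 79090 + 3900 = 162362
Index = 159391 / 162362 × 100 = 98.1701

98.17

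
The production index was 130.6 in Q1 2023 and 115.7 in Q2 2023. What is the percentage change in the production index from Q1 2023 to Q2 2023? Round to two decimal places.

Change = (115.7 − 130.6) / 130.6 × 100
       = -14.9 / 130.6 × 100 = -11.4089%

-11.41%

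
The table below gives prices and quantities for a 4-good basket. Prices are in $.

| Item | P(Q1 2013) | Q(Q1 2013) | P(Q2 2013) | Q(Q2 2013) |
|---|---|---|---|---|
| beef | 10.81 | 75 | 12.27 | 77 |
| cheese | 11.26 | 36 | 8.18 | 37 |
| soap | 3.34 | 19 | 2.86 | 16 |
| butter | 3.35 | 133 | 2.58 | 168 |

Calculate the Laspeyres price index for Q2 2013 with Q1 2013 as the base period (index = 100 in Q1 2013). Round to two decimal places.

Laspeyres price index uses base-period quantities as weights.
ΣP(Q2 2013)·Q(Q1 2013) = 12.27×75 + 8.18×36 + 2.86×19 + 2.58×133 = 920.25 + 294.48 + 54.34 + 343.14 = 1612.21
ΣP(Q1 2013)·Q(Q1 2013) = 10.81×75 + 11.26×36 + 3.34×19 + 3.35×133 = 810.75 + 405.36 + 63.46 + 445.55 = 1725.12
Index = 1612.21 / 1725.12 × 100 = 93.4549

93.45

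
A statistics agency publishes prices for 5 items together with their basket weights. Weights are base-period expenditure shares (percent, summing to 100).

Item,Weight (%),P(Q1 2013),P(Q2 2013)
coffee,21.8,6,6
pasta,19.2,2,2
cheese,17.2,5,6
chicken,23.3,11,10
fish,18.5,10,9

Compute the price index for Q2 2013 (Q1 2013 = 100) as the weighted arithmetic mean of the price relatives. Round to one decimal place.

coffee: 21.8 × (6/6) = 21.8 × 1.000000 = 21.8000
pasta: 19.2 × (2/2) = 19.2 × 1.000000 = 19.2000
cheese: 17.2 × (6/5) = 17.2 × 1.200000 = 20.6400
chicken: 23.3 × (10/11) = 23.3 × 0.909091 = 21.1818
fish: 18.5 × (9/10) = 18.5 × 0.900000 = 16.6500
Index = Σ wᵢ·(p₁ᵢ/p₀ᵢ) = 21.8000 + 19.2000 + 20.6400 + 21.1818 + 16.6500 = 99.4718

99.5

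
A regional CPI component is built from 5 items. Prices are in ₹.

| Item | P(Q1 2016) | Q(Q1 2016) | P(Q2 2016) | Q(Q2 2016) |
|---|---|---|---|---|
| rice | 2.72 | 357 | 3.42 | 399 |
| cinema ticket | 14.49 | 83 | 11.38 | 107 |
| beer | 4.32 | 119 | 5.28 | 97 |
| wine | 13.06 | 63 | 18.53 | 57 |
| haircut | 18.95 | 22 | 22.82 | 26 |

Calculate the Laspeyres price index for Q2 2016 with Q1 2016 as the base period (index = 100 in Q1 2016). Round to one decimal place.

Laspeyres price index uses base-period quantities as weights.
ΣP(Q2 2016)·Q(Q1 2016) = 3.42×357 + 11.38×83 + 5.28×119 + 18.53×63 + 22.82×22 = 1220.94 + 944.54 + 628.32 + 1167.39 + 502.04 = 4463.23
ΣP(Q1 2016)·Q(Q1 2016) = 2.72×357 + 14.49×83 + 4.32×119 + 13.06×63 + 18.95×22 = 971.04 + 1202.67 + 514.08 + 822.78 + 416.9 = 3927.47
Index = 4463.23 / 3927.47 × 100 = 113.6414

113.6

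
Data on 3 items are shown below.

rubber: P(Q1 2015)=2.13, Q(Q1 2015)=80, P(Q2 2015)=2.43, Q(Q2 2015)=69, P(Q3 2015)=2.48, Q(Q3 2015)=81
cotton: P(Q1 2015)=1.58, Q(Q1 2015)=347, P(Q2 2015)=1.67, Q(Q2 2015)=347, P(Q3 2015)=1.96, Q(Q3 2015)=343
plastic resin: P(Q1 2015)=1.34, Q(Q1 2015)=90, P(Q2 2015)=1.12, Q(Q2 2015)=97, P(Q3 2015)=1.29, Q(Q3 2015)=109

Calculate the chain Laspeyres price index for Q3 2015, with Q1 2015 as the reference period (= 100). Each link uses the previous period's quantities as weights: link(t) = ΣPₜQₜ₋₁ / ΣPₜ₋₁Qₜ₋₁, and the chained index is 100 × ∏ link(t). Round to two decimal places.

Link Q1 2015→Q2 2015:
ΣP(Q2 2015)Q(Q1 2015) = 2.43×80 + 1.67×347 + 1.12×90 = 194.4 + 579.49 + 100.8 = 874.69
ΣP(Q1 2015)Q(Q1 2015) = 2.13×80 + 1.58×347 + 1.34×90 = 170.4 + 548.26 + 120.6 = 839.26
link = 874.69/839.26 = 1.042216
Link Q2 2015→Q3 2015:
ΣP(Q3 2015)Q(Q2 2015) = 2.48×69 + 1.96×347 + 1.29×97 = 171.12 + 680.12 + 125.13 = 976.37
ΣP(Q2 2015)Q(Q2 2015) = 2.43×69 + 1.67×347 + 1.12×97 = 167.67 + 579.49 + 108.64 = 855.8
link = 976.37/855.8 = 1.140886
Chained index = 100 × 1.042216 × 1.140886 = 118.9049

118.90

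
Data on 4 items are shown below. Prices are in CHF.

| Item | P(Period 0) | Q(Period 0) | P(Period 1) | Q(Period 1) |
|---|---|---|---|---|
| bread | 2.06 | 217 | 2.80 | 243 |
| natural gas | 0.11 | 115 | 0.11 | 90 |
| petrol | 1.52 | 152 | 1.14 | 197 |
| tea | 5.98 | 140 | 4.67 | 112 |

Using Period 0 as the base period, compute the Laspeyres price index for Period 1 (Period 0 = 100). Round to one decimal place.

Laspeyres price index uses base-period quantities as weights.
ΣP(Period 1)·Q(Period 0) = 2.80×217 + 0.11×115 + 1.14×152 + 4.67×140 = 607.6 + 12.65 + 173.28 + 653.8 = 1447.33
ΣP(Period 0)·Q(Period 0) = 2.06×217 + 0.11×115 + 1.52×152 + 5.98×140 = 447.02 + 12.65 + 231.04 + 837.2 = 1527.91
Index = 1447.33 / 1527.91 × 100 = 94.7261

94.7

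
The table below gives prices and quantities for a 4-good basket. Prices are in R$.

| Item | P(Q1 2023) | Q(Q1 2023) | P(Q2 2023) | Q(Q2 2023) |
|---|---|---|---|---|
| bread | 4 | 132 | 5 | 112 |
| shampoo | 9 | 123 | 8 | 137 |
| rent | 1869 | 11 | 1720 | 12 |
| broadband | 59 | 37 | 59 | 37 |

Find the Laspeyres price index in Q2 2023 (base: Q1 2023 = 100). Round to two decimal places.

93.31

Laspeyres price index uses base-period quantities as weights.
ΣP(Q2 2023)·Q(Q1 2023) = 5×132 + 8×123 + 1720×11 + 59×37 = 660 + 984 + 18920 + 2183 = 22747
ΣP(Q1 2023)·Q(Q1 2023) = 4×132 + 9×123 + 1869×11 + 59×37 = 528 + 1107 + 20559 + 2183 = 24377
Index = 22747 / 24377 × 100 = 93.3134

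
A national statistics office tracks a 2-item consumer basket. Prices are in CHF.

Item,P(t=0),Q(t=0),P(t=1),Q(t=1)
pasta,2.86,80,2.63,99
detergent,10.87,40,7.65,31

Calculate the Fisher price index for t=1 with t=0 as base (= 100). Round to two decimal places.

Laspeyres component (base-period weights):
ΣP(t=1)Q(t=0) = 2.63×80 + 7.65×40 = 210.4 + 306 = 516.4
ΣP(t=0)Q(t=0) = 2.86×80 + 10.87×40 = 228.8 + 434.8 = 663.6
L = 516.4 / 663.6 × 100 = 77.8180
Paasche component (current-period weights):
ΣP(t=1)Q(t=1) = 2.63×99 + 7.65×31 = 260.37 + 237.15 = 497.52
ΣP(t=0)Q(t=1) = 2.86×99 + 10.87×31 = 283.14 + 336.97 = 620.11
P = 497.52 / 620.11 × 100 = 80.2309
Fisher = √(L × P) = √(77.8180 × 80.2309) = 79.0152

79.02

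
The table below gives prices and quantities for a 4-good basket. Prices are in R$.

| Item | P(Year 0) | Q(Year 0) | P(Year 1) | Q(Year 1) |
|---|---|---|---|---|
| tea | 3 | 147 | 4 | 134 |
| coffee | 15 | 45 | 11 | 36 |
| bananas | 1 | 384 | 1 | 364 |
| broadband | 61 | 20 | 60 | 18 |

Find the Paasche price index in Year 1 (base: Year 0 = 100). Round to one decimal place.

98.8

Paasche price index uses current-period quantities as weights.
ΣP(Year 1)·Q(Year 1) = 4×134 + 11×36 + 1×364 + 60×18 = 536 + 396 + 364 + 1080 = 2376
ΣP(Year 0)·Q(Year 1) = 3×134 + 15×36 + 1×364 + 61×18 = 402 + 540 + 364 + 1098 = 2404
Index = 2376 / 2404 × 100 = 98.8353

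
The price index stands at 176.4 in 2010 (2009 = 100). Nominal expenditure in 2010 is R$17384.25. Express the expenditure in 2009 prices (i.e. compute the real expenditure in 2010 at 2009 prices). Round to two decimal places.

9855.02

Real = Nominal ÷ (Index/100) = 17384.25 ÷ (176.4/100)
     = 17384.25 ÷ 1.764 = 9855.0170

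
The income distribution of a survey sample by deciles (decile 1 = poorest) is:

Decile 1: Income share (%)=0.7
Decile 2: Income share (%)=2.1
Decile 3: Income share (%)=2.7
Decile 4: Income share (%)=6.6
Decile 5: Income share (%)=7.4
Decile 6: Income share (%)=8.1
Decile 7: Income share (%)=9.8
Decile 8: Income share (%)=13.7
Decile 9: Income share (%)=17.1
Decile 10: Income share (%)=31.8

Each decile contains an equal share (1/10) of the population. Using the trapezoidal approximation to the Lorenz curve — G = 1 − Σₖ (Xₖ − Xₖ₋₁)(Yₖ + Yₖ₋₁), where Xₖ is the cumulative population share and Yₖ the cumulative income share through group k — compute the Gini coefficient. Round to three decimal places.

Cumulative income shares Yₖ: 0.0070, 0.0280, 0.0550, 0.1210, 0.1950, 0.2760, 0.3740, 0.5110, 0.6820, 1.0000
Σ (Xₖ−Xₖ₋₁)(Yₖ+Yₖ₋₁) = (1/10)(0.0070+0.0000) + (1/10)(0.0280+0.0070) + (1/10)(0.0550+0.0280) + (1/10)(0.1210+0.0550) + (1/10)(0.1950+0.1210) + (1/10)(0.2760+0.1950) + (1/10)(0.3740+0.2760) + (1/10)(0.5110+0.3740) + (1/10)(0.6820+0.5110) + (1/10)(1.0000+0.6820)
  = 0.0007 + 0.0035 + 0.0083 + 0.0176 + 0.0316 + 0.0471 + 0.0650 + 0.0885 + 0.1193 + 0.1682 = 0.5498
G = 1 − 0.5498 = 0.4502

0.450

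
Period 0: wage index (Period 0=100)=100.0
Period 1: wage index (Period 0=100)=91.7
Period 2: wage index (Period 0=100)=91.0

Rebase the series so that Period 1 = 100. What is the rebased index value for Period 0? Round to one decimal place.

Rebased(Period 0) = 100.0 / 91.7 × 100 = 109.0513

109.1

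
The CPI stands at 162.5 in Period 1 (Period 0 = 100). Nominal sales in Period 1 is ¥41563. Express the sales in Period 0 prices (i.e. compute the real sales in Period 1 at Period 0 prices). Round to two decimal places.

25577.23

Real = Nominal ÷ (Index/100) = 41563 ÷ (162.5/100)
     = 41563 ÷ 1.625 = 25577.2308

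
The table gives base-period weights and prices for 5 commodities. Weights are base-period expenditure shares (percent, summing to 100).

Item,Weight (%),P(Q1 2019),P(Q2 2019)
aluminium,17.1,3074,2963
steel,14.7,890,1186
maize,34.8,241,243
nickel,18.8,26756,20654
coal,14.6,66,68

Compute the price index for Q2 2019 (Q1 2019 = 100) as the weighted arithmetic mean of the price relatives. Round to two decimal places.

aluminium: 17.1 × (2963/3074) = 17.1 × 0.963891 = 16.4825
steel: 14.7 × (1186/890) = 14.7 × 1.332584 = 19.5890
maize: 34.8 × (243/241) = 34.8 × 1.008299 = 35.0888
nickel: 18.8 × (20654/26756) = 18.8 × 0.771939 = 14.5125
coal: 14.6 × (68/66) = 14.6 × 1.030303 = 15.0424
Index = Σ wᵢ·(p₁ᵢ/p₀ᵢ) = 16.4825 + 19.5890 + 35.0888 + 14.5125 + 15.0424 = 100.7152

100.72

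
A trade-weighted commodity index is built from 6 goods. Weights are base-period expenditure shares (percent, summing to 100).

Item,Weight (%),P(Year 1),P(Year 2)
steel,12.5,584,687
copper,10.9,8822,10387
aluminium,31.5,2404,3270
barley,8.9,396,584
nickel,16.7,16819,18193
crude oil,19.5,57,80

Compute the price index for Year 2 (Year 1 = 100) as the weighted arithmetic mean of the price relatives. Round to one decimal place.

128.9

steel: 12.5 × (687/584) = 12.5 × 1.176370 = 14.7046
copper: 10.9 × (10387/8822) = 10.9 × 1.177397 = 12.8336
aluminium: 31.5 × (3270/2404) = 31.5 × 1.360233 = 42.8473
barley: 8.9 × (584/396) = 8.9 × 1.474747 = 13.1253
nickel: 16.7 × (18193/16819) = 16.7 × 1.081693 = 18.0643
crude oil: 19.5 × (80/57) = 19.5 × 1.403509 = 27.3684
Index = Σ wᵢ·(p₁ᵢ/p₀ᵢ) = 14.7046 + 12.8336 + 42.8473 + 13.1253 + 18.0643 + 27.3684 = 128.9435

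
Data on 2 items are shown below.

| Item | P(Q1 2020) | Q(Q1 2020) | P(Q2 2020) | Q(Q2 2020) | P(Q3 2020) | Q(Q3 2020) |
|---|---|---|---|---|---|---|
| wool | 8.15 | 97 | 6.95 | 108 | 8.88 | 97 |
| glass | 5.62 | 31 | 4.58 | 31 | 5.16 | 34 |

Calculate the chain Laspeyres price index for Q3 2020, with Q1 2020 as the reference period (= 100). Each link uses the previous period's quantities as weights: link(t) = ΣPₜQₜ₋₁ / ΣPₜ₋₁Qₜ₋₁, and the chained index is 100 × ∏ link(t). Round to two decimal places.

106.05

Link Q1 2020→Q2 2020:
ΣP(Q2 2020)Q(Q1 2020) = 6.95×97 + 4.58×31 = 674.15 + 141.98 = 816.13
ΣP(Q1 2020)Q(Q1 2020) = 8.15×97 + 5.62×31 = 790.55 + 174.22 = 964.77
link = 816.13/964.77 = 0.845932
Link Q2 2020→Q3 2020:
ΣP(Q3 2020)Q(Q2 2020) = 8.88×108 + 5.16×31 = 959.04 + 159.96 = 1119
ΣP(Q2 2020)Q(Q2 2020) = 6.95×108 + 4.58×31 = 750.6 + 141.98 = 892.58
link = 1119/892.58 = 1.253669
Chained index = 100 × 0.845932 × 1.253669 = 106.0519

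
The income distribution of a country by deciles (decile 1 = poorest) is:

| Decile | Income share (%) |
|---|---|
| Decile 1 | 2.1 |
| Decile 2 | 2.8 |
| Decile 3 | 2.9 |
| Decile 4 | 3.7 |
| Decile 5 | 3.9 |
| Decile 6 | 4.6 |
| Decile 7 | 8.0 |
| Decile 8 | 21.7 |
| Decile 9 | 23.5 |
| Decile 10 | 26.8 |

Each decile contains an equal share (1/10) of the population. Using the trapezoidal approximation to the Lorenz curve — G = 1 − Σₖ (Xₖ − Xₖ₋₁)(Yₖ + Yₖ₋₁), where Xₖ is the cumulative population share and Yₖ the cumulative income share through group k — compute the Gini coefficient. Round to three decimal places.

0.475

Cumulative income shares Yₖ: 0.0210, 0.0490, 0.0780, 0.1150, 0.1540, 0.2000, 0.2800, 0.4970, 0.7320, 1.0000
Σ (Xₖ−Xₖ₋₁)(Yₖ+Yₖ₋₁) = (1/10)(0.0210+0.0000) + (1/10)(0.0490+0.0210) + (1/10)(0.0780+0.0490) + (1/10)(0.1150+0.0780) + (1/10)(0.1540+0.1150) + (1/10)(0.2000+0.1540) + (1/10)(0.2800+0.2000) + (1/10)(0.4970+0.2800) + (1/10)(0.7320+0.4970) + (1/10)(1.0000+0.7320)
  = 0.0021 + 0.0070 + 0.0127 + 0.0193 + 0.0269 + 0.0354 + 0.0480 + 0.0777 + 0.1229 + 0.1732 = 0.5252
G = 1 − 0.5252 = 0.4748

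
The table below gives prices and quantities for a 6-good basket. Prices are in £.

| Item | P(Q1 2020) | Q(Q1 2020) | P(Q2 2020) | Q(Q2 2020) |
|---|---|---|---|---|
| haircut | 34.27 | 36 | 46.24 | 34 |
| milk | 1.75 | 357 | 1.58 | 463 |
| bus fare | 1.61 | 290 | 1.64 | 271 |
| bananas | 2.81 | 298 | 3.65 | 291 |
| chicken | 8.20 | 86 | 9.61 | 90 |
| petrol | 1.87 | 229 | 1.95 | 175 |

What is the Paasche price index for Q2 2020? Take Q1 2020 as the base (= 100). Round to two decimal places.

116.81

Paasche price index uses current-period quantities as weights.
ΣP(Q2 2020)·Q(Q2 2020) = 46.24×34 + 1.58×463 + 1.64×271 + 3.65×291 + 9.61×90 + 1.95×175 = 1572.16 + 731.54 + 444.44 + 1062.15 + 864.9 + 341.25 = 5016.44
ΣP(Q1 2020)·Q(Q2 2020) = 34.27×34 + 1.75×463 + 1.61×271 + 2.81×291 + 8.20×90 + 1.87×175 = 1165.18 + 810.25 + 436.31 + 817.71 + 738 + 327.25 = 4294.7
Index = 5016.44 / 4294.7 × 100 = 116.8054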